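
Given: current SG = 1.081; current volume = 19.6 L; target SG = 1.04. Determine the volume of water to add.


V_water = V·((SG_curr − 1)/(SG_target − 1) − 1)
V_water = 19.6·((1.081 − 1)/(1.04 − 1) − 1)

20.0900 L


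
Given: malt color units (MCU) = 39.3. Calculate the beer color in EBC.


SRM = 1.4922·MCU^0.6859;  EBC = SRM·1.97
SRM = 1.4922·39.3^0.6859 = 18.5106
EBC = 18.5106·1.97

36.4659 EBC


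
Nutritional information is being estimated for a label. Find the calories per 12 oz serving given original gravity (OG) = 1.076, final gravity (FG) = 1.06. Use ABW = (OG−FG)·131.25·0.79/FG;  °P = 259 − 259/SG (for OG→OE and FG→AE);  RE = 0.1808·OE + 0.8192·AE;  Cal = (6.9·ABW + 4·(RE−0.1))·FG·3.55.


ABW = (1.076 − 1.06)·131.25·0.79/1.06 = 1.5651
OE = 259 − 259/1.076 = 18.2937 °P
AE = 259 − 259/1.06 = 14.6604 °P
RE = 0.1808·18.2937 + 0.8192·14.6604 = 15.3173 °P
Cal = (6.9·1.5651 + 4·(15.3173−0.1))·1.06·3.55

269.6877 kcal


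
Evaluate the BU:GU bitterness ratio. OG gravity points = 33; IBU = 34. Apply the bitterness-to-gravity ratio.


BU:GU = IBU / OG_points
BU:GU = 34 / 33

1.0303


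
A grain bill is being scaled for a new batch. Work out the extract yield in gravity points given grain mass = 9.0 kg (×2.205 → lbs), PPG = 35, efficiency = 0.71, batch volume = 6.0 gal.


points = lbs × PPG × eff / vol
lbs = 9.0 × 2.205 = 19.8450
points = 19.8450 × 35 × 0.71 / 6.0

82.1914 points


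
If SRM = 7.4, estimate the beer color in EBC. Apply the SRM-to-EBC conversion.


EBC = SRM · 1.97
EBC = 7.4 · 1.97

14.5780 EBC


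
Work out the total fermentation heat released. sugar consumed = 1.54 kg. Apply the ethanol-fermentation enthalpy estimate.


Q = m_sugar · 590 kJ/kg
Q = 1.54 · 590

908.6000 kJ


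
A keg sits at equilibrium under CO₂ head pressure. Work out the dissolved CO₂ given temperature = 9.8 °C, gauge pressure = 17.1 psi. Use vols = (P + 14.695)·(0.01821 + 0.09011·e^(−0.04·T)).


vols = (17.1 + 14.695)·(0.01821 + 0.09011·e^(−0.04·9.8))

2.5149 volumes


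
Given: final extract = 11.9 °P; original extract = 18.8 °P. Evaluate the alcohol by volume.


SG = 259/(259 − P);  ABV = (OG − FG)·131.25
OG = 259/(259 − 18.8) = 1.0783
FG = 259/(259 − 11.9) = 1.0482
ABV = (1.0783 − 1.0482)·131.25

3.9519 % ABV


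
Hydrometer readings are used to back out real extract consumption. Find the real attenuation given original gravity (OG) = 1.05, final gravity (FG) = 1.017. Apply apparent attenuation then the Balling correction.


AA = (OG−FG)/(OG−1)·100;  RA = AA·0.8192
AA = (1.05 − 1.017)/(1.05 − 1)·100 = 66.0000
RA = 66.0000·0.8192

54.0672 %


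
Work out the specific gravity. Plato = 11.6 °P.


SG = 259/(259 − P)
SG = 259/(259 − 11.6)

1.0469


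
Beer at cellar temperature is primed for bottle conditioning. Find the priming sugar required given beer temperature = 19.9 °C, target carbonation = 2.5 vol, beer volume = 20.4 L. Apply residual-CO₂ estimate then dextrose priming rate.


residual = 14.695·(0.01821 + 0.09011·e^(−0.04·T));  sugar = (target − residual)·4.0·V
residual = 14.695·(0.01821 + 0.09011·e^(−0.04·19.9)) = 0.8650
sugar = (2.5 − 0.8650)·4.0·20.4

133.4187 g


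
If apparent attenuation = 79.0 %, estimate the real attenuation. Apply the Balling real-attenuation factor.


RA = AA · 0.8192
RA = 79.0 · 0.8192

64.7168 %


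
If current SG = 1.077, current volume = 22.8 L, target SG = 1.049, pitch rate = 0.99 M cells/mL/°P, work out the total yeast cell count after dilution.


V_w = V·((SG_c−1)/(SG_t−1)−1);  °P = 259 − 259/SG_t;  cells = rate·(V+V_w)·°P
V_w = 22.8·((1.077−1)/(1.049−1)−1) = 13.0286
V_final = 22.8 + 13.0286 = 35.8286
°P = 259 − 259/1.049 = 12.0982
cells = 0.99·35.8286·12.0982

429.1262 billion cells


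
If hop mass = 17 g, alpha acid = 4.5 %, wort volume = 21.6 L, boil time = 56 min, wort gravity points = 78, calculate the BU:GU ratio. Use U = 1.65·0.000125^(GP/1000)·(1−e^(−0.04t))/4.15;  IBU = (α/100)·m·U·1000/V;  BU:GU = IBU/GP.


U = 1.65·0.000125^(78/1000)·(1−e^(−0.04·56))/4.15 = 0.1762
IBU = (4.5/100)·17·0.1762·1000/21.6 = 6.2419
BU:GU = 6.2419/78

0.0800


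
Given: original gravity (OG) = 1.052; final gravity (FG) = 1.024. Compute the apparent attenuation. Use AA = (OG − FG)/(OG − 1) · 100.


AA = (1.052 − 1.024)/(1.052 − 1) · 100

53.8462 %


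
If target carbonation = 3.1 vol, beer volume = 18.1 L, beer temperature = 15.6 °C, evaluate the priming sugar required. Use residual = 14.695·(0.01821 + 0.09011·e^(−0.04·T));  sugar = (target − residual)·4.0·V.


residual = 14.695·(0.01821 + 0.09011·e^(−0.04·15.6)) = 0.9771
sugar = (3.1 − 0.9771)·4.0·18.1

153.6994 g


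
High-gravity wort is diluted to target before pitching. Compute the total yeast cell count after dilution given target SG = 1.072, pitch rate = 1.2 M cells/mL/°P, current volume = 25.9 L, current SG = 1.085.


V_w = V·((SG_c−1)/(SG_t−1)−1);  °P = 259 − 259/SG_t;  cells = rate·(V+V_w)·°P
V_w = 25.9·((1.085−1)/(1.072−1)−1) = 4.6764
V_final = 25.9 + 4.6764 = 30.5764
°P = 259 − 259/1.072 = 17.3955
cells = 1.2·30.5764·17.3955

638.2707 billion cells


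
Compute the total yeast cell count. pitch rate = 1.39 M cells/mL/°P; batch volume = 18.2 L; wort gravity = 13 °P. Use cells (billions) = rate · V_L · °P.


cells = 1.39 · 18.2 · 13

328.8740 billion cells


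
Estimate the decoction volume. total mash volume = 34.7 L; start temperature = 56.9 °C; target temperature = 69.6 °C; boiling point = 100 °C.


V_dec = V_total·(T_target − T_start)/(T_boil − T_start)
V_dec = 34.7·(69.6 − 56.9)/(100 − 56.9)

10.2248 L


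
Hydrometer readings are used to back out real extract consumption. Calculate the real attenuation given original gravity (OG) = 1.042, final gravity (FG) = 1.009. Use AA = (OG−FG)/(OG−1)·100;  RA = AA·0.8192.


AA = (1.042 − 1.009)/(1.042 − 1)·100 = 78.5714
RA = 78.5714·0.8192

64.3657 %


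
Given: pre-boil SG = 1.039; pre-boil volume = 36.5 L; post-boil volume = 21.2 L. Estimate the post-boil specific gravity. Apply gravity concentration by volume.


SG_post = 1 + (SG_pre − 1)·V_pre/V_post
pts_pre = (1.039 − 1)·1000 = 39.0000
pts_post = 39.0000·36.5/21.2 = 67.1462
SG_post = 1 + 67.1462/1000

1.0671


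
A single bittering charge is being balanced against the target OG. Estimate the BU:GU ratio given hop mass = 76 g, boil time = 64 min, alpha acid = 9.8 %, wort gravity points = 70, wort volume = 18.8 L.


U = 1.65·0.000125^(GP/1000)·(1−e^(−0.04t))/4.15;  IBU = (α/100)·m·U·1000/V;  BU:GU = IBU/GP
U = 1.65·0.000125^(70/1000)·(1−e^(−0.04·64))/4.15 = 0.1956
IBU = (9.8/100)·76·0.1956·1000/18.8 = 77.4747
BU:GU = 77.4747/70

1.1068


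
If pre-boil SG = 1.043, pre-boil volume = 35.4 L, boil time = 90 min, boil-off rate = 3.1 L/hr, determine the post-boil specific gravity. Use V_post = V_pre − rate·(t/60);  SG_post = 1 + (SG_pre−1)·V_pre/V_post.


V_post = 35.4 − 3.1·(90/60) = 30.7500
SG_post = 1 + (1.043 − 1)·35.4/30.7500

1.0495


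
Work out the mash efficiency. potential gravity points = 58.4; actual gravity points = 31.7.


efficiency = actual / potential × 100
efficiency = 31.7 / 58.4 × 100

54.2808 %


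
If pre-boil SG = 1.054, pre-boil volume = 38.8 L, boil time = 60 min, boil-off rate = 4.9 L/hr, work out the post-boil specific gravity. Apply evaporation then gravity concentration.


V_post = V_pre − rate·(t/60);  SG_post = 1 + (SG_pre−1)·V_pre/V_post
V_post = 38.8 − 4.9·(60/60) = 33.9000
SG_post = 1 + (1.054 − 1)·38.8/33.9000

1.0618


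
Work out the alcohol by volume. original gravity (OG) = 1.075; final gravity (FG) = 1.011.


ABV = (OG − FG) · 131.25
ABV = (1.075 − 1.011) · 131.25

8.4000 % ABV


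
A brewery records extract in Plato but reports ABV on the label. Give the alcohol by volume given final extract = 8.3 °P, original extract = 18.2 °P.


SG = 259/(259 − P);  ABV = (OG − FG)·131.25
OG = 259/(259 − 18.2) = 1.0756
FG = 259/(259 − 8.3) = 1.0331
ABV = (1.0756 − 1.0331)·131.25

5.5747 % ABV


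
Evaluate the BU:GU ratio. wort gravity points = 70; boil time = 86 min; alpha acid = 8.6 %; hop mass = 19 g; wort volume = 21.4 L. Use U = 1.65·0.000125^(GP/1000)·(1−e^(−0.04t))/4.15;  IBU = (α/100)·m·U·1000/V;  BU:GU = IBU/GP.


U = 1.65·0.000125^(70/1000)·(1−e^(−0.04·86))/4.15 = 0.2051
IBU = (8.6/100)·19·0.2051·1000/21.4 = 15.6641
BU:GU = 15.6641/70

0.2238


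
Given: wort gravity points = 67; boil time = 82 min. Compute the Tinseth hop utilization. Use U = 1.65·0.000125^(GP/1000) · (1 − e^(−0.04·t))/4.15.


bigness = 1.65·0.000125^(67/1000) = 0.9036
boil_factor = (1 − e^(−0.04·82))/4.15 = 0.2319
U = 0.9036 · 0.2319

0.2095


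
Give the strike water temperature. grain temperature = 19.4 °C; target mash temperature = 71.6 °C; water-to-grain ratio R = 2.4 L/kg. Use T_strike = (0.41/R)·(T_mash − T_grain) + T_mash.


T_strike = (0.41/2.4)·(71.6 − 19.4) + 71.6

80.5175 °C


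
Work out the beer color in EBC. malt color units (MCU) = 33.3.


SRM = 1.4922·MCU^0.6859;  EBC = SRM·1.97
SRM = 1.4922·33.3^0.6859 = 16.5223
EBC = 16.5223·1.97

32.5490 EBC


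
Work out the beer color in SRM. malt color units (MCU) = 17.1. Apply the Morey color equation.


SRM = 1.4922 · MCU^0.6859
SRM = 1.4922 · 17.1^0.6859

10.4602 SRM


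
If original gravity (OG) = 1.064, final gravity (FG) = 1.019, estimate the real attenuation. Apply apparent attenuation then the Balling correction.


AA = (OG−FG)/(OG−1)·100;  RA = AA·0.8192
AA = (1.064 − 1.019)/(1.064 − 1)·100 = 70.3125
RA = 70.3125·0.8192

57.6000 %


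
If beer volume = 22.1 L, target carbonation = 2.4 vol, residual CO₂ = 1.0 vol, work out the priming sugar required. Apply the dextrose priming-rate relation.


sugar = (target − residual)·4.0·V
sugar = (2.4 − 1.0)·4.0·22.1

123.7600 g


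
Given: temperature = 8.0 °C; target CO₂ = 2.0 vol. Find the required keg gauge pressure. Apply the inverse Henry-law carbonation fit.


psi = vols/(0.01821 + 0.09011·e^(−0.04·T)) − 14.695
psi = 2.0/(0.01821 + 0.09011·e^(−0.04·8.0)) − 14.695

9.2161 psi


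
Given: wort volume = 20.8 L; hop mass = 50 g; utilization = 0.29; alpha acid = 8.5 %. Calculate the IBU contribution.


IBU = (α/100)·mass·U·1000 / V
IBU = (8.5/100)·50·0.29·1000 / 20.8

59.2548 IBU


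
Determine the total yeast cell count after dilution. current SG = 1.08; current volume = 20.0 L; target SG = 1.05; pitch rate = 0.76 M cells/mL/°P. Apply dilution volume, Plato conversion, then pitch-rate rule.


V_w = V·((SG_c−1)/(SG_t−1)−1);  °P = 259 − 259/SG_t;  cells = rate·(V+V_w)·°P
V_w = 20.0·((1.08−1)/(1.05−1)−1) = 12.0000
V_final = 20.0 + 12.0000 = 32.0000
°P = 259 − 259/1.05 = 12.3333
cells = 0.76·32.0000·12.3333

299.9467 billion cells


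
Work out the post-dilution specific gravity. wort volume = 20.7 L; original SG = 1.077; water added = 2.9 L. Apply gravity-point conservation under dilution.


SG_new = 1 + (SG_old − 1)·V_old/(V_old + V_water)
pts = (1.077 − 1)·1000·20.7/(20.7 + 2.9) = 67.5381
SG_new = 1 + 67.5381/1000

1.0675


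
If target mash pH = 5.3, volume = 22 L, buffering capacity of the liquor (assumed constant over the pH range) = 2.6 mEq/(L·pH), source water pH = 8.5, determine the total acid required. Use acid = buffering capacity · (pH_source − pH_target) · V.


acid = 2.6 · (8.5 − 5.3) · 22

183.0400 mEq


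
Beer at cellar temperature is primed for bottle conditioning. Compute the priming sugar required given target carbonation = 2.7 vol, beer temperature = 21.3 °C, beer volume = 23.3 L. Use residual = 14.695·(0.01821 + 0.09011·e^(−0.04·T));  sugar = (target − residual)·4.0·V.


residual = 14.695·(0.01821 + 0.09011·e^(−0.04·21.3)) = 0.8324
sugar = (2.7 − 0.8324)·4.0·23.3

174.0572 g


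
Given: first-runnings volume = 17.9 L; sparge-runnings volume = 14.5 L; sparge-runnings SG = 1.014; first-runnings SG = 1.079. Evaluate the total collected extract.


total = Σ (SG_i − 1)·1000·V_i
first = (1.079 − 1)·1000·17.9 = 1414.1000
sparge = (1.014 − 1)·1000·14.5 = 203.0000
total = 1414.1000 + 203.0000

1617.1000 gravity·L


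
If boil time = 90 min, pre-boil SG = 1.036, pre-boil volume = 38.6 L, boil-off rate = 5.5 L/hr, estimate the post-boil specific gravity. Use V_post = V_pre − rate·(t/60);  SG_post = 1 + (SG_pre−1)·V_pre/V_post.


V_post = 38.6 − 5.5·(90/60) = 30.3500
SG_post = 1 + (1.036 − 1)·38.6/30.3500

1.0458


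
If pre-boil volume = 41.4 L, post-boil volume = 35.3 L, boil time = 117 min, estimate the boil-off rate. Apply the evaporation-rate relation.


rate = (V_pre − V_post) / (t_min/60)
rate = (41.4 − 35.3) / (117/60)

3.1282 L/hr


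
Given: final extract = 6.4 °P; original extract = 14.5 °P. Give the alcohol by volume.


SG = 259/(259 − P);  ABV = (OG − FG)·131.25
OG = 259/(259 − 14.5) = 1.0593
FG = 259/(259 − 6.4) = 1.0253
ABV = (1.0593 − 1.0253)·131.25

4.4583 % ABV


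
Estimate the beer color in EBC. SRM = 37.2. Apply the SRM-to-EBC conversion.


EBC = SRM · 1.97
EBC = 37.2 · 1.97

73.2840 EBC


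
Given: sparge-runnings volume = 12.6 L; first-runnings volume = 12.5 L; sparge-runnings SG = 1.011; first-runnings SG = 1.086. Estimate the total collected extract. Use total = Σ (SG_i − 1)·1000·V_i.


first = (1.086 − 1)·1000·12.5 = 1075.0000
sparge = (1.011 − 1)·1000·12.6 = 138.6000
total = 1075.0000 + 138.6000

1213.6000 gravity·L


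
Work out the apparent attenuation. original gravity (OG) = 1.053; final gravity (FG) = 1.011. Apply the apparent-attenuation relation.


AA = (OG − FG)/(OG − 1) · 100
AA = (1.053 − 1.011)/(1.053 − 1) · 100

79.2453 %


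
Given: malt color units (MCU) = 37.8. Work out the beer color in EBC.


SRM = 1.4922·MCU^0.6859;  EBC = SRM·1.97
SRM = 1.4922·37.8^0.6859 = 18.0231
EBC = 18.0231·1.97

35.5054 EBC


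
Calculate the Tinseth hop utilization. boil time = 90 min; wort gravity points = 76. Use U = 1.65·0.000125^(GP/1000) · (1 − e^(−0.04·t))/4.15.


bigness = 1.65·0.000125^(76/1000) = 0.8334
boil_factor = (1 − e^(−0.04·90))/4.15 = 0.2344
U = 0.8334 · 0.2344

0.1953


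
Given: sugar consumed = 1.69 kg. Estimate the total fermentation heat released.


Q = m_sugar · 590 kJ/kg
Q = 1.69 · 590

997.1000 kJ


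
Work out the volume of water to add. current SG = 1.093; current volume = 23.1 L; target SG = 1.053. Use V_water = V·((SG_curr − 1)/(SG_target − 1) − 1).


V_water = 23.1·((1.093 − 1)/(1.053 − 1) − 1)

17.4340 L


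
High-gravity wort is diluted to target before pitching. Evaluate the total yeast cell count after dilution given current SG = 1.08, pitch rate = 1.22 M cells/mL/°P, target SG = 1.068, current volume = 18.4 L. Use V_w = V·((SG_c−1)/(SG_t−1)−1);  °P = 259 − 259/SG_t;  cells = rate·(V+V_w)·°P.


V_w = 18.4·((1.08−1)/(1.068−1)−1) = 3.2471
V_final = 18.4 + 3.2471 = 21.6471
°P = 259 − 259/1.068 = 16.4906
cells = 1.22·21.6471·16.4906

435.5080 billion cells


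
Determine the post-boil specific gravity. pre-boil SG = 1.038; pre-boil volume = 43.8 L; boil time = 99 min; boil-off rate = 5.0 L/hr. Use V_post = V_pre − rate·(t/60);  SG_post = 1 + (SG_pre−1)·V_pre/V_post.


V_post = 43.8 − 5.0·(99/60) = 35.5500
SG_post = 1 + (1.038 − 1)·43.8/35.5500

1.0468


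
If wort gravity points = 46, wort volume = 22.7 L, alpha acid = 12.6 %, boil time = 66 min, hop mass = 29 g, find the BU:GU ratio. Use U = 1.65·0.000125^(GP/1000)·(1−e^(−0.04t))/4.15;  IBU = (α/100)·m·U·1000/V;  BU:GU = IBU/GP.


U = 1.65·0.000125^(46/1000)·(1−e^(−0.04·66))/4.15 = 0.2442
IBU = (12.6/100)·29·0.2442·1000/22.7 = 39.3082
BU:GU = 39.3082/46

0.8545


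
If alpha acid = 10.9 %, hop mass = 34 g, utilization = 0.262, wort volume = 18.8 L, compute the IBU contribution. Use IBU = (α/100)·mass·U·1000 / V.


IBU = (10.9/100)·34·0.262·1000 / 18.8

51.6474 IBU


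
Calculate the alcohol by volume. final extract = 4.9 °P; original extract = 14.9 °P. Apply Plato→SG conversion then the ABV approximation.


SG = 259/(259 − P);  ABV = (OG − FG)·131.25
OG = 259/(259 − 14.9) = 1.0610
FG = 259/(259 − 4.9) = 1.0193
ABV = (1.0610 − 1.0193)·131.25

5.4806 % ABV


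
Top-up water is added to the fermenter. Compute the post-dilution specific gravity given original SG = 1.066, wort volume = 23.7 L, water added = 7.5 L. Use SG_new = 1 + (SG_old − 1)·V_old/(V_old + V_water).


pts = (1.066 − 1)·1000·23.7/(23.7 + 7.5) = 50.1346
SG_new = 1 + 50.1346/1000

1.0501


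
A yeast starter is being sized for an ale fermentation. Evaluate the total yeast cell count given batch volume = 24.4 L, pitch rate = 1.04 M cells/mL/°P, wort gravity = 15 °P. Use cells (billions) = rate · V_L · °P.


cells = 1.04 · 24.4 · 15

380.6400 billion cells


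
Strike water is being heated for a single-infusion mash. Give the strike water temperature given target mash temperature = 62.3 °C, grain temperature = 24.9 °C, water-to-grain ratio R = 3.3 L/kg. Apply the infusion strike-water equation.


T_strike = (0.41/R)·(T_mash − T_grain) + T_mash
T_strike = (0.41/3.3)·(62.3 − 24.9) + 62.3

66.9467 °C


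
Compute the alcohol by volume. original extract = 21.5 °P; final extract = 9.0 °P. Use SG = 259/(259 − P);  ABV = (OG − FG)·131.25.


OG = 259/(259 − 21.5) = 1.0905
FG = 259/(259 − 9.0) = 1.0360
ABV = (1.0905 − 1.0360)·131.25

7.1566 % ABV


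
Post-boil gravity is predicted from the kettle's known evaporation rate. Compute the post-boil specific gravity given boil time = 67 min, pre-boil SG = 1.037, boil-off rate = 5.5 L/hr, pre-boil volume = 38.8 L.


V_post = V_pre − rate·(t/60);  SG_post = 1 + (SG_pre−1)·V_pre/V_post
V_post = 38.8 − 5.5·(67/60) = 32.6583
SG_post = 1 + (1.037 − 1)·38.8/32.6583

1.0440


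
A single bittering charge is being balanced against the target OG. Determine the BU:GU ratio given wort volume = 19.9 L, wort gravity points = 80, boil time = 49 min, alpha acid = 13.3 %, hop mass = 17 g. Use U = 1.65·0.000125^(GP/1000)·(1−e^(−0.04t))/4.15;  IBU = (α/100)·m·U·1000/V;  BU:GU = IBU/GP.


U = 1.65·0.000125^(80/1000)·(1−e^(−0.04·49))/4.15 = 0.1664
IBU = (13.3/100)·17·0.1664·1000/19.9 = 18.9104
BU:GU = 18.9104/80

0.2364


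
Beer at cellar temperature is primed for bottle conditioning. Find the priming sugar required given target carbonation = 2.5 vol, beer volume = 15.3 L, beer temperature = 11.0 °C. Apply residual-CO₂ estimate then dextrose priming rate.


residual = 14.695·(0.01821 + 0.09011·e^(−0.04·T));  sugar = (target − residual)·4.0·V
residual = 14.695·(0.01821 + 0.09011·e^(−0.04·11.0)) = 1.1204
sugar = (2.5 − 1.1204)·4.0·15.3

84.4311 g


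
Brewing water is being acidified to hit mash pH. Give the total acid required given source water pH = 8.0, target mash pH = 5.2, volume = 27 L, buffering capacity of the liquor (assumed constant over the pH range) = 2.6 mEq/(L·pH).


acid = buffering capacity · (pH_source − pH_target) · V
acid = 2.6 · (8.0 − 5.2) · 27

196.5600 mEq


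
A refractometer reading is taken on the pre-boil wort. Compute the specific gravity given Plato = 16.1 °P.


SG = 259/(259 − P)
SG = 259/(259 − 16.1)

1.0663


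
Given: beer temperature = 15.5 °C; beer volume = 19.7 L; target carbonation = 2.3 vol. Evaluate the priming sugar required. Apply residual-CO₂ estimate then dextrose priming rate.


residual = 14.695·(0.01821 + 0.09011·e^(−0.04·T));  sugar = (target − residual)·4.0·V
residual = 14.695·(0.01821 + 0.09011·e^(−0.04·15.5)) = 0.9799
sugar = (2.3 − 0.9799)·4.0·19.7

104.0220 g


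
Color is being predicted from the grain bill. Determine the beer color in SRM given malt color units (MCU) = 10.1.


SRM = 1.4922 · MCU^0.6859
SRM = 1.4922 · 10.1^0.6859

7.2894 SRM


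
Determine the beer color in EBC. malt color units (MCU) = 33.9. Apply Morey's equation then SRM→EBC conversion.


SRM = 1.4922·MCU^0.6859;  EBC = SRM·1.97
SRM = 1.4922·33.9^0.6859 = 16.7260
EBC = 16.7260·1.97

32.9501 EBC


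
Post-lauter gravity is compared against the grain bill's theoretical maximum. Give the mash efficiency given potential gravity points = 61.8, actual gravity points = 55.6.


efficiency = actual / potential × 100
efficiency = 55.6 / 61.8 × 100

89.9676 %


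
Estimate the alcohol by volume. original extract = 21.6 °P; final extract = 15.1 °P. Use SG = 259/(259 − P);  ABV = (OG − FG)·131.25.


OG = 259/(259 − 21.6) = 1.0910
FG = 259/(259 − 15.1) = 1.0619
ABV = (1.0910 − 1.0619)·131.25

3.8161 % ABV


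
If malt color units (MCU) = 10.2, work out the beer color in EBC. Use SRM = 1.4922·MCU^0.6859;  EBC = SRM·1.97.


SRM = 1.4922·10.2^0.6859 = 7.3388
EBC = 7.3388·1.97

14.4575 EBC


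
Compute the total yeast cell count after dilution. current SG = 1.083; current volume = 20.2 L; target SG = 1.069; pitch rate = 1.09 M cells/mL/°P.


V_w = V·((SG_c−1)/(SG_t−1)−1);  °P = 259 − 259/SG_t;  cells = rate·(V+V_w)·°P
V_w = 20.2·((1.083−1)/(1.069−1)−1) = 4.0986
V_final = 20.2 + 4.0986 = 24.2986
°P = 259 − 259/1.069 = 16.7175
cells = 1.09·24.2986·16.7175

442.7698 billion cells


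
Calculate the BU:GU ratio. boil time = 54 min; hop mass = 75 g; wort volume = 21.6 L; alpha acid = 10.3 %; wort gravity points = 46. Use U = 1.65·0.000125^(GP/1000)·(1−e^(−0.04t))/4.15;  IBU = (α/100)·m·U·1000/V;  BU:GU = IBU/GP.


U = 1.65·0.000125^(46/1000)·(1−e^(−0.04·54))/4.15 = 0.2326
IBU = (10.3/100)·75·0.2326·1000/21.6 = 83.1998
BU:GU = 83.1998/46

1.8087


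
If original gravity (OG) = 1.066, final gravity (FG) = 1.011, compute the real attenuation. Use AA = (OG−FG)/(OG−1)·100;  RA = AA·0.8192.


AA = (1.066 − 1.011)/(1.066 − 1)·100 = 83.3333
RA = 83.3333·0.8192

68.2667 %


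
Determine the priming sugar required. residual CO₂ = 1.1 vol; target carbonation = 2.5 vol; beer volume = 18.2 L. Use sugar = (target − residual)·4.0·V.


sugar = (2.5 − 1.1)·4.0·18.2

101.9200 g


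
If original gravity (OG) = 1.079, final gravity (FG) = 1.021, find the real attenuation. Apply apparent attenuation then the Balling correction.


AA = (OG−FG)/(OG−1)·100;  RA = AA·0.8192
AA = (1.079 − 1.021)/(1.079 − 1)·100 = 73.4177
RA = 73.4177·0.8192

60.1438 %


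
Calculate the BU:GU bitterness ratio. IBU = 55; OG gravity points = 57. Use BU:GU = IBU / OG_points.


BU:GU = 55 / 57

0.9649


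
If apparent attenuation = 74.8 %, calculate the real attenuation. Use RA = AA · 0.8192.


RA = 74.8 · 0.8192

61.2762 %


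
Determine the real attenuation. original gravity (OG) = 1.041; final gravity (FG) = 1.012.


AA = (OG−FG)/(OG−1)·100;  RA = AA·0.8192
AA = (1.041 − 1.012)/(1.041 − 1)·100 = 70.7317
RA = 70.7317·0.8192

57.9434 %


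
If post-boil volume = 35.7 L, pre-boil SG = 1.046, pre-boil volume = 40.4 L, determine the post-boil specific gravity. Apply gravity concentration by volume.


SG_post = 1 + (SG_pre − 1)·V_pre/V_post
pts_pre = (1.046 − 1)·1000 = 46.0000
pts_post = 46.0000·40.4/35.7 = 52.0560
SG_post = 1 + 52.0560/1000

1.0521


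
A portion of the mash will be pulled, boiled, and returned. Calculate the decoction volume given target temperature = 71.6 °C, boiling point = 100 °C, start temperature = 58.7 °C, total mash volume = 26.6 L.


V_dec = V_total·(T_target − T_start)/(T_boil − T_start)
V_dec = 26.6·(71.6 − 58.7)/(100 − 58.7)

8.3085 L


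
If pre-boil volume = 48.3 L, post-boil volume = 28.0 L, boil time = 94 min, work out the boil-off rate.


rate = (V_pre − V_post) / (t_min/60)
rate = (48.3 − 28.0) / (94/60)

12.9574 L/hr


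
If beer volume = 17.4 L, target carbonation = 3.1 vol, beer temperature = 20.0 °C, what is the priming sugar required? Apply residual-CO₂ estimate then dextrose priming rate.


residual = 14.695·(0.01821 + 0.09011·e^(−0.04·T));  sugar = (target − residual)·4.0·V
residual = 14.695·(0.01821 + 0.09011·e^(−0.04·20.0)) = 0.8626
sugar = (3.1 − 0.8626)·4.0·17.4

155.7243 g


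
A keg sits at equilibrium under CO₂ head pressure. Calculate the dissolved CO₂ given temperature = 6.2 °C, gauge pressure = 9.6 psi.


vols = (P + 14.695)·(0.01821 + 0.09011·e^(−0.04·T))
vols = (9.6 + 14.695)·(0.01821 + 0.09011·e^(−0.04·6.2))

2.1508 volumes


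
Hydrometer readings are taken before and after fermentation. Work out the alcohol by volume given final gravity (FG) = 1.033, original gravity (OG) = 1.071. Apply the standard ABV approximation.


ABV = (OG − FG) · 131.25
ABV = (1.071 − 1.033) · 131.25

4.9875 % ABV


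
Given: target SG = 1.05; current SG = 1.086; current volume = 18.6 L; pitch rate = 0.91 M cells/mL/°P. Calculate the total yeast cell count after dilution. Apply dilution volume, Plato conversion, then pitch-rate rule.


V_w = V·((SG_c−1)/(SG_t−1)−1);  °P = 259 − 259/SG_t;  cells = rate·(V+V_w)·°P
V_w = 18.6·((1.086−1)/(1.05−1)−1) = 13.3920
V_final = 18.6 + 13.3920 = 31.9920
°P = 259 − 259/1.05 = 12.3333
cells = 0.91·31.9920·12.3333

359.0569 billion cells


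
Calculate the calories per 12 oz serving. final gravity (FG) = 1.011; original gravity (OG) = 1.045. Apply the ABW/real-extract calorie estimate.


ABW = (OG−FG)·131.25·0.79/FG;  °P = 259 − 259/SG (for OG→OE and FG→AE);  RE = 0.1808·OE + 0.8192·AE;  Cal = (6.9·ABW + 4·(RE−0.1))·FG·3.55
ABW = (1.045 − 1.011)·131.25·0.79/1.011 = 3.4870
OE = 259 − 259/1.045 = 11.1531 °P
AE = 259 − 259/1.011 = 2.8180 °P
RE = 0.1808·11.1531 + 0.8192·2.8180 = 4.3250 °P
Cal = (6.9·3.4870 + 4·(4.3250−0.1))·1.011·3.55

147.0089 kcal


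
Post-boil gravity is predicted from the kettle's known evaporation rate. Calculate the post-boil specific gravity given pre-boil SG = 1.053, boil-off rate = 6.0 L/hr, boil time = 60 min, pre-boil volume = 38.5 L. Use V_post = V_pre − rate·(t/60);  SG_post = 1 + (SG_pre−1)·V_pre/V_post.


V_post = 38.5 − 6.0·(60/60) = 32.5000
SG_post = 1 + (1.053 − 1)·38.5/32.5000

1.0628


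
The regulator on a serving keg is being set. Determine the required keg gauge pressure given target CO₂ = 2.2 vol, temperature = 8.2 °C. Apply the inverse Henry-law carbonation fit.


psi = vols/(0.01821 + 0.09011·e^(−0.04·T)) − 14.695
psi = 2.2/(0.01821 + 0.09011·e^(−0.04·8.2)) − 14.695

11.7721 psi


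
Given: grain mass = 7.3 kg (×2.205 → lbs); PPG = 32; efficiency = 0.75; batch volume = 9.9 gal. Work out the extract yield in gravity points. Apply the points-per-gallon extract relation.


points = lbs × PPG × eff / vol
lbs = 7.3 × 2.205 = 16.0965
points = 16.0965 × 32 × 0.75 / 9.9

39.0218 points


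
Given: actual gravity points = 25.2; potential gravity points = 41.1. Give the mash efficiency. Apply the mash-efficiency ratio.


efficiency = actual / potential × 100
efficiency = 25.2 / 41.1 × 100

61.3139 %


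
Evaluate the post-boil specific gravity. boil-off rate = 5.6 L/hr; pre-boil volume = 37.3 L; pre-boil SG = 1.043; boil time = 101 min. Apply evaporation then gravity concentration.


V_post = V_pre − rate·(t/60);  SG_post = 1 + (SG_pre−1)·V_pre/V_post
V_post = 37.3 − 5.6·(101/60) = 27.8733
SG_post = 1 + (1.043 − 1)·37.3/27.8733

1.0575


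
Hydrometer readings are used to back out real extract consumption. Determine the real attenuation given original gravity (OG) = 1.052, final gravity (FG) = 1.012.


AA = (OG−FG)/(OG−1)·100;  RA = AA·0.8192
AA = (1.052 − 1.012)/(1.052 − 1)·100 = 76.9231
RA = 76.9231·0.8192

63.0154 %


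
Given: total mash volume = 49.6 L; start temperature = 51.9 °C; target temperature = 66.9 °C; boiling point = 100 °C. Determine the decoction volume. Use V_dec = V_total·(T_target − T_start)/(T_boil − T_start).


V_dec = 49.6·(66.9 − 51.9)/(100 − 51.9)

15.4678 L


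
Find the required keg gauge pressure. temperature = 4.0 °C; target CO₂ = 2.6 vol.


psi = vols/(0.01821 + 0.09011·e^(−0.04·T)) − 14.695
psi = 2.6/(0.01821 + 0.09011·e^(−0.04·4.0)) − 14.695

12.6744 psi


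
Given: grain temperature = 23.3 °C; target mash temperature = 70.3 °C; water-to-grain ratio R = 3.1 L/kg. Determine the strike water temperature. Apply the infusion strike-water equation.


T_strike = (0.41/R)·(T_mash − T_grain) + T_mash
T_strike = (0.41/3.1)·(70.3 − 23.3) + 70.3

76.5161 °C


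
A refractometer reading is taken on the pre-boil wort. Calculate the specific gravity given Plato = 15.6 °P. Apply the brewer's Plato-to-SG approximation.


SG = 259/(259 − P)
SG = 259/(259 − 15.6)

1.0641


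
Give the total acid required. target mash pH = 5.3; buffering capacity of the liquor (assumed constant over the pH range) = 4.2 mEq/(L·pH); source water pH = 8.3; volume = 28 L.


acid = buffering capacity · (pH_source − pH_target) · V
acid = 4.2 · (8.3 − 5.3) · 28

352.8000 mEq


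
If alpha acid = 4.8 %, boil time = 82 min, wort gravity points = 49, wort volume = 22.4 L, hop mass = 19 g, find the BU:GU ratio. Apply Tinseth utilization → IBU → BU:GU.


U = 1.65·0.000125^(GP/1000)·(1−e^(−0.04t))/4.15;  IBU = (α/100)·m·U·1000/V;  BU:GU = IBU/GP
U = 1.65·0.000125^(49/1000)·(1−e^(−0.04·82))/4.15 = 0.2463
IBU = (4.8/100)·19·0.2463·1000/22.4 = 10.0294
BU:GU = 10.0294/49

0.2047


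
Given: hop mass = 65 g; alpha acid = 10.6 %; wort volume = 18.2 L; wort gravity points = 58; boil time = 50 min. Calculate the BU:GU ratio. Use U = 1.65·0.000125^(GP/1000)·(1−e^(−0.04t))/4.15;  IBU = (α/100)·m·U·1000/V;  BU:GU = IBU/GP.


U = 1.65·0.000125^(58/1000)·(1−e^(−0.04·50))/4.15 = 0.2041
IBU = (10.6/100)·65·0.2041·1000/18.2 = 77.2773
BU:GU = 77.2773/58

1.3324


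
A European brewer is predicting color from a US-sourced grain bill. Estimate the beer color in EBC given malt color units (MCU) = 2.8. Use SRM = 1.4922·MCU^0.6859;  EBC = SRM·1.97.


SRM = 1.4922·2.8^0.6859 = 3.0237
EBC = 3.0237·1.97

5.9566 EBC


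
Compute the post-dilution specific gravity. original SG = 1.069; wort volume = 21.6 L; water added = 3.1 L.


SG_new = 1 + (SG_old − 1)·V_old/(V_old + V_water)
pts = (1.069 − 1)·1000·21.6/(21.6 + 3.1) = 60.3401
SG_new = 1 + 60.3401/1000

1.0603


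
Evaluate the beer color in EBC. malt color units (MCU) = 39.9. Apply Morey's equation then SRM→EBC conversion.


SRM = 1.4922·MCU^0.6859;  EBC = SRM·1.97
SRM = 1.4922·39.9^0.6859 = 18.7040
EBC = 18.7040·1.97

36.8469 EBC


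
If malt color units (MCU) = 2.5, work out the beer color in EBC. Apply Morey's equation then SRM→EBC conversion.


SRM = 1.4922·MCU^0.6859;  EBC = SRM·1.97
SRM = 1.4922·2.5^0.6859 = 2.7975
EBC = 2.7975·1.97

5.5111 EBC


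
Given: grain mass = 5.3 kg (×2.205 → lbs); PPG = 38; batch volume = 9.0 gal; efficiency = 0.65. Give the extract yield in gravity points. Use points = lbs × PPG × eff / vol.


lbs = 5.3 × 2.205 = 11.6865
points = 11.6865 × 38 × 0.65 / 9.0

32.0730 points


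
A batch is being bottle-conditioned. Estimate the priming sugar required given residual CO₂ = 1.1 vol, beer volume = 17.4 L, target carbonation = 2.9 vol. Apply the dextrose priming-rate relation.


sugar = (target − residual)·4.0·V
sugar = (2.9 − 1.1)·4.0·17.4

125.2800 g


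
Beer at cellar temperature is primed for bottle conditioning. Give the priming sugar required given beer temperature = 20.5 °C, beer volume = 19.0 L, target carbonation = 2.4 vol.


residual = 14.695·(0.01821 + 0.09011·e^(−0.04·T));  sugar = (target − residual)·4.0·V
residual = 14.695·(0.01821 + 0.09011·e^(−0.04·20.5)) = 0.8508
sugar = (2.4 − 0.8508)·4.0·19.0

117.7391 g


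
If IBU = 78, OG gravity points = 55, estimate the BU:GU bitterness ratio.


BU:GU = IBU / OG_points
BU:GU = 78 / 55

1.4182


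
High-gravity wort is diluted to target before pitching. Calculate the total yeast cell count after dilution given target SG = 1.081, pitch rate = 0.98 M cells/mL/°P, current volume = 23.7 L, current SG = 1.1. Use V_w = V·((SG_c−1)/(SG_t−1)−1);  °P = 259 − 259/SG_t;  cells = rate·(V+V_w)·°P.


V_w = 23.7·((1.1−1)/(1.081−1)−1) = 5.5593
V_final = 23.7 + 5.5593 = 29.2593
°P = 259 − 259/1.081 = 19.4070
cells = 0.98·29.2593·19.4070

556.4786 billion cells


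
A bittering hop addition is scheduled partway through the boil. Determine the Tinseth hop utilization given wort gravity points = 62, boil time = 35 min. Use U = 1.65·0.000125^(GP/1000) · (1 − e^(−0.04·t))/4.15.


bigness = 1.65·0.000125^(62/1000) = 0.9451
boil_factor = (1 − e^(−0.04·35))/4.15 = 0.1815
U = 0.9451 · 0.1815

0.1716


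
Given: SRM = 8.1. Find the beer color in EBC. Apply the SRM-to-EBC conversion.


EBC = SRM · 1.97
EBC = 8.1 · 1.97

15.9570 EBC


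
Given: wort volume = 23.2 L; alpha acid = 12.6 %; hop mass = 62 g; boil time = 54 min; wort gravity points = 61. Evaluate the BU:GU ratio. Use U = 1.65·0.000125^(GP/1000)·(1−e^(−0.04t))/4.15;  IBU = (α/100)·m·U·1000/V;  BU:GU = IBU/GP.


U = 1.65·0.000125^(61/1000)·(1−e^(−0.04·54))/4.15 = 0.2033
IBU = (12.6/100)·62·0.2033·1000/23.2 = 68.4550
BU:GU = 68.4550/61

1.1222


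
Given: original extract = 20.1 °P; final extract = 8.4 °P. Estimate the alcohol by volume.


SG = 259/(259 − P);  ABV = (OG − FG)·131.25
OG = 259/(259 − 20.1) = 1.0841
FG = 259/(259 − 8.4) = 1.0335
ABV = (1.0841 − 1.0335)·131.25

6.6434 % ABV


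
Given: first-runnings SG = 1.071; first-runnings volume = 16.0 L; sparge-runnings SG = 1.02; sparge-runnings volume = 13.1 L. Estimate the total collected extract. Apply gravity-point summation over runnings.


total = Σ (SG_i − 1)·1000·V_i
first = (1.071 − 1)·1000·16.0 = 1136.0000
sparge = (1.02 − 1)·1000·13.1 = 262.0000
total = 1136.0000 + 262.0000

1398.0000 gravity·L


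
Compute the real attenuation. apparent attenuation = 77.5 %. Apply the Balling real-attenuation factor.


RA = AA · 0.8192
RA = 77.5 · 0.8192

63.4880 %


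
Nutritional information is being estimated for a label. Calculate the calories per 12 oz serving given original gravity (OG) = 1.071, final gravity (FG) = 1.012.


ABW = (OG−FG)·131.25·0.79/FG;  °P = 259 − 259/SG (for OG→OE and FG→AE);  RE = 0.1808·OE + 0.8192·AE;  Cal = (6.9·ABW + 4·(RE−0.1))·FG·3.55
ABW = (1.071 − 1.012)·131.25·0.79/1.012 = 6.0450
OE = 259 − 259/1.071 = 17.1699 °P
AE = 259 − 259/1.012 = 3.0711 °P
RE = 0.1808·17.1699 + 0.8192·3.0711 = 5.6202 °P
Cal = (6.9·6.0450 + 4·(5.6202−0.1))·1.012·3.55

229.1773 kcal


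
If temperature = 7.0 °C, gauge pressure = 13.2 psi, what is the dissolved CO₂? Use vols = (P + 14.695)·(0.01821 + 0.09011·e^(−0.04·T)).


vols = (13.2 + 14.695)·(0.01821 + 0.09011·e^(−0.04·7.0))

2.4077 volumes


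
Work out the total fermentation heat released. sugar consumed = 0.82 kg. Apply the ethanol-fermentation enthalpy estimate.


Q = m_sugar · 590 kJ/kg
Q = 0.82 · 590

483.8000 kJ


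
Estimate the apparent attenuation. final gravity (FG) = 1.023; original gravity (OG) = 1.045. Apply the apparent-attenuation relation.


AA = (OG − FG)/(OG − 1) · 100
AA = (1.045 − 1.023)/(1.045 − 1) · 100

48.8889 %


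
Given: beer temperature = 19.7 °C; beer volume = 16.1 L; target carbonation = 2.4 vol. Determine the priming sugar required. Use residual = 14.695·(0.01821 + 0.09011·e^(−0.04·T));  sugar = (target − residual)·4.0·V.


residual = 14.695·(0.01821 + 0.09011·e^(−0.04·19.7)) = 0.8698
sugar = (2.4 − 0.8698)·4.0·16.1

98.5471 g


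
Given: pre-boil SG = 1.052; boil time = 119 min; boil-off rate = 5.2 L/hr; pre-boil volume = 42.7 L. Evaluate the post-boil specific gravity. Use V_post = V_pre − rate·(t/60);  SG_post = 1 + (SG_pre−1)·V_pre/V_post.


V_post = 42.7 − 5.2·(119/60) = 32.3867
SG_post = 1 + (1.052 − 1)·42.7/32.3867

1.0686


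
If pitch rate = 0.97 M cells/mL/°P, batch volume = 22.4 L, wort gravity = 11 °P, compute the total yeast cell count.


cells (billions) = rate · V_L · °P
cells = 0.97 · 22.4 · 11

239.0080 billion cells


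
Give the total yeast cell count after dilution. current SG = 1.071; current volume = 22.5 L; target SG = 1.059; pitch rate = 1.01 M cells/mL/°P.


V_w = V·((SG_c−1)/(SG_t−1)−1);  °P = 259 − 259/SG_t;  cells = rate·(V+V_w)·°P
V_w = 22.5·((1.071−1)/(1.059−1)−1) = 4.5763
V_final = 22.5 + 4.5763 = 27.0763
°P = 259 − 259/1.059 = 14.4297
cells = 1.01·27.0763·14.4297

394.6081 billion cells


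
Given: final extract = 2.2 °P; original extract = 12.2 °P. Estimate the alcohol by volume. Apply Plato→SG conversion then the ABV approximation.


SG = 259/(259 − P);  ABV = (OG − FG)·131.25
OG = 259/(259 − 12.2) = 1.0494
FG = 259/(259 − 2.2) = 1.0086
ABV = (1.0494 − 1.0086)·131.25

5.3636 % ABV


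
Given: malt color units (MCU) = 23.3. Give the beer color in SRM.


SRM = 1.4922 · MCU^0.6859
SRM = 1.4922 · 23.3^0.6859

12.9329 SRM


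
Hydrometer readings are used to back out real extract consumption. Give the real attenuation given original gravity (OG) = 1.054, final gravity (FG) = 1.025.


AA = (OG−FG)/(OG−1)·100;  RA = AA·0.8192
AA = (1.054 − 1.025)/(1.054 − 1)·100 = 53.7037
RA = 53.7037·0.8192

43.9941 %


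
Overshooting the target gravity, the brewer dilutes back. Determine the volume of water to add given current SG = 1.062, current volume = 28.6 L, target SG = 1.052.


V_water = V·((SG_curr − 1)/(SG_target − 1) − 1)
V_water = 28.6·((1.062 − 1)/(1.052 − 1) − 1)

5.5000 L


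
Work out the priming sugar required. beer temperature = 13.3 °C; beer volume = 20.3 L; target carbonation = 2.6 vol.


residual = 14.695·(0.01821 + 0.09011·e^(−0.04·T));  sugar = (target − residual)·4.0·V
residual = 14.695·(0.01821 + 0.09011·e^(−0.04·13.3)) = 1.0454
sugar = (2.6 − 1.0454)·4.0·20.3

126.2295 g


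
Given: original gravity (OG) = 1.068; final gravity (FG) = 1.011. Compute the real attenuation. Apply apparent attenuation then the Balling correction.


AA = (OG−FG)/(OG−1)·100;  RA = AA·0.8192
AA = (1.068 − 1.011)/(1.068 − 1)·100 = 83.8235
RA = 83.8235·0.8192

68.6682 %


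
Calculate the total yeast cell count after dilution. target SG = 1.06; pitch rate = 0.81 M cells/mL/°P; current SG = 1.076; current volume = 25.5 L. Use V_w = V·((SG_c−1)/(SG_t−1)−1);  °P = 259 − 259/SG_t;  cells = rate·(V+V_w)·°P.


V_w = 25.5·((1.076−1)/(1.06−1)−1) = 6.8000
V_final = 25.5 + 6.8000 = 32.3000
°P = 259 − 259/1.06 = 14.6604
cells = 0.81·32.3000·14.6604

383.5595 billion cells


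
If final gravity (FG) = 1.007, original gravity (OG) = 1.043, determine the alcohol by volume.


ABV = (OG − FG) · 131.25
ABV = (1.043 − 1.007) · 131.25

4.7250 % ABV


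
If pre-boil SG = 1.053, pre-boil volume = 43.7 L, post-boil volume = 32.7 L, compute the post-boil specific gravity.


SG_post = 1 + (SG_pre − 1)·V_pre/V_post
pts_pre = (1.053 − 1)·1000 = 53.0000
pts_post = 53.0000·43.7/32.7 = 70.8287
SG_post = 1 + 70.8287/1000

1.0708


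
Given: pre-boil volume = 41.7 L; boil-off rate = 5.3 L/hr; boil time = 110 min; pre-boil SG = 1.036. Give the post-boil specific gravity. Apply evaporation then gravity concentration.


V_post = V_pre − rate·(t/60);  SG_post = 1 + (SG_pre−1)·V_pre/V_post
V_post = 41.7 − 5.3·(110/60) = 31.9833
SG_post = 1 + (1.036 − 1)·41.7/31.9833

1.0469
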